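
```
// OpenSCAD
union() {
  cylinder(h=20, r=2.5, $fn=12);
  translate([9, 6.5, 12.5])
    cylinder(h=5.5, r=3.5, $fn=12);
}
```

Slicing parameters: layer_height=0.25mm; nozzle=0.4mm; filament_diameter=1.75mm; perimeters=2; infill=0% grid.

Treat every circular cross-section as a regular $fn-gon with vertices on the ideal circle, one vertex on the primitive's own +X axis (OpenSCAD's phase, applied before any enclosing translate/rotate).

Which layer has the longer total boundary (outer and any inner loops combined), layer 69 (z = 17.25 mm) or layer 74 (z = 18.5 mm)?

Layer 69 (z = 17.25): the r=2.5 cylinder gives a regular 12-gon of circumradius 2.5 (constant along its height) (perimeter = 2·12·2.500·sin(180°/12) = 15.53 mm); the r=3.5 cylinder at (9, 6.5) gives a regular 12-gon of circumradius 3.5 (constant along its height) (perimeter = 2·12·3.500·sin(180°/12) = 21.74 mm); Combining (union): the 2 present regions are separate (no shared area or edge), so areas and boundary lengths simply add and each stays a separate island — boundary = 37.27 mm. So its perimeter = 37.27 mm. Layer 74 (z = 18.5): the cylinder: section is a regular 12-gon, circumradius r=2.5 (perimeter = 2·12·2.500·sin(180°/12) = 15.53 mm); the cylinder at (9, 6.5) is absent (z outside [12.5, 18]); Taking the union: only the r=2.5 cylinder is present, so the union is just that shape — boundary = 15.53 mm. So its perimeter = 15.53 mm. Layer 69 is larger (37.27 vs 15.53 mm).

layer 69 (z = 17.25 mm)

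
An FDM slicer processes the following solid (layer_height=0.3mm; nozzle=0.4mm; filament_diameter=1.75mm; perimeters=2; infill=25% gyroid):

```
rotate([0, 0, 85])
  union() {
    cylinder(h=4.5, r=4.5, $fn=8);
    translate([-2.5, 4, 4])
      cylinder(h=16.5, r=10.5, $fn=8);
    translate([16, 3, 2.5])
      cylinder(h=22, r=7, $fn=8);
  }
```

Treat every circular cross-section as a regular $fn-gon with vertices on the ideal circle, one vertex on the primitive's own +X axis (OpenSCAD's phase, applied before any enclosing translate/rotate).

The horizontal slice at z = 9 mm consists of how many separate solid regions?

2

At z = 9 mm: the cylinder is absent (z outside [0, 4.5]); the cylinder at (-2.5, 4): section is a regular 8-gon, circumradius r=10.5; the r=7 cylinder at (16, 3) gives a regular 8-gon of circumradius 7 (constant along its height); Combining (union): the 2 present regions are separate (no shared area or edge), so areas and boundary lengths simply add and each stays a separate island — 2 connected regions; (rotated 85° about Z; rotation is an isometry so areas/perimeters/island counts are preserved). The result has 2 disconnected regions.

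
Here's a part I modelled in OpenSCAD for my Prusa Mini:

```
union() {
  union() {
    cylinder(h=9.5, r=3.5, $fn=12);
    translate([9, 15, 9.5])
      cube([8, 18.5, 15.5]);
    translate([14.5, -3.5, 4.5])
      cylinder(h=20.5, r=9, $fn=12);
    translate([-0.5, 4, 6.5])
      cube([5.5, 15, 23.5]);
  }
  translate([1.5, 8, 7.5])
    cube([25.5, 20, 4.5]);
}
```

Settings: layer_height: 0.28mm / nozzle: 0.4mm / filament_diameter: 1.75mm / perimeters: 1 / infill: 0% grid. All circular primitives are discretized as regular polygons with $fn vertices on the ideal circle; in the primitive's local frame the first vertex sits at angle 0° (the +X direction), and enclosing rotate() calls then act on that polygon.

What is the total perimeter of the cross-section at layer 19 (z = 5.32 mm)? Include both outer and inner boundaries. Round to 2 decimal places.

77.65 mm

At z = 5.32 mm: the cylinder: section is a regular 12-gon, circumradius r=3.5 (perimeter = 2·12·3.500·sin(180°/12) = 21.74 mm); the cube at (9, 15) does not reach this height (z outside [9.5, 25]); the cylinder at (14.5, -3.5): section is a regular 12-gon, circumradius r=9 (perimeter = 2·12·9.000·sin(180°/12) = 55.90 mm); the cube at (-0.5, 4) is absent (z outside [6.5, 30]); Taking the union: the 2 present regions are separate (no shared area or edge), so areas and boundary lengths simply add and each stays a separate island — boundary = 77.65 mm; the cube at (1.5, 8) does not reach this height (z outside [7.5, 12]); Taking the union: only that combined region is present, so the union is just that shape — boundary = 77.65 mm. Overall, the cross-section has 2 separate islands. Total boundary length (outer) = 77.65 mm.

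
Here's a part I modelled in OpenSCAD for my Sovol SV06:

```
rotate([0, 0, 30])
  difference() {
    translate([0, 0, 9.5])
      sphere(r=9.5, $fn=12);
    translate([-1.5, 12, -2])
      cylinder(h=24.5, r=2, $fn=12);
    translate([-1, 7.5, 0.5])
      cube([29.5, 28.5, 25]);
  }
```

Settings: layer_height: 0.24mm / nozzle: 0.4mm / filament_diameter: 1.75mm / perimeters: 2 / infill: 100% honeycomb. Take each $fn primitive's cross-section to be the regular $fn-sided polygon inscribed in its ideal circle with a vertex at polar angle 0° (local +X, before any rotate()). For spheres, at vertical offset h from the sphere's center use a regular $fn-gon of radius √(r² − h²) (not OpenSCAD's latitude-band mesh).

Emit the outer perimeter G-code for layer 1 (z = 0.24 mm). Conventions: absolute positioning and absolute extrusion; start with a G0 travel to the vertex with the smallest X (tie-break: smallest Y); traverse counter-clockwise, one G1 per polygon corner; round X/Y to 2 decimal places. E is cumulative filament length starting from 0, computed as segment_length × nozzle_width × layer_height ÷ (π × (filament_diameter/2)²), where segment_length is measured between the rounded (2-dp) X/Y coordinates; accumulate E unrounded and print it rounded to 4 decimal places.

At z = 0.24 mm: the sphere: section is a regular 12-gon, circumradius = √(r²−h²) = √(9.5²−9.26²) = 2.122; the r=2 cylinder at (-1.5, 12) gives a regular 12-gon of circumradius 2 (constant along its height); the cube at (-1, 7.5) is absent (z outside [0.5, 25.5]); Subtracting the remaining from the first: starting from the r=9.5 sphere, the r=2 cylinder at (-1.5, 12) misses the remaining region (no effect) — 1 connected region; (whole slice rotated 30° about Z — lengths, areas and connectivity unchanged). The outline is a single polygon with 12 vertices. Extrusion per mm of travel: 0.4 × 0.24 / (π × 0.875²) = 0.039912. Accumulating E over each segment gives final E = 0.5262.

G0 X-2.12 Y0.00 Z0.24
G1 X-1.84 Y-1.06 E0.0438
G1 X-1.06 Y-1.84 E0.0878
G1 X0.00 Y-2.12 E0.1315
G1 X1.06 Y-1.84 E0.1753
G1 X1.84 Y-1.06 E0.2193
G1 X2.12 Y0.00 E0.2631
G1 X1.84 Y1.06 E0.3068
G1 X1.06 Y1.84 E0.3509
G1 X0.00 Y2.12 E0.3946
G1 X-1.06 Y1.84 E0.4384
G1 X-1.84 Y1.06 E0.4824
G1 X-2.12 Y0.00 E0.5262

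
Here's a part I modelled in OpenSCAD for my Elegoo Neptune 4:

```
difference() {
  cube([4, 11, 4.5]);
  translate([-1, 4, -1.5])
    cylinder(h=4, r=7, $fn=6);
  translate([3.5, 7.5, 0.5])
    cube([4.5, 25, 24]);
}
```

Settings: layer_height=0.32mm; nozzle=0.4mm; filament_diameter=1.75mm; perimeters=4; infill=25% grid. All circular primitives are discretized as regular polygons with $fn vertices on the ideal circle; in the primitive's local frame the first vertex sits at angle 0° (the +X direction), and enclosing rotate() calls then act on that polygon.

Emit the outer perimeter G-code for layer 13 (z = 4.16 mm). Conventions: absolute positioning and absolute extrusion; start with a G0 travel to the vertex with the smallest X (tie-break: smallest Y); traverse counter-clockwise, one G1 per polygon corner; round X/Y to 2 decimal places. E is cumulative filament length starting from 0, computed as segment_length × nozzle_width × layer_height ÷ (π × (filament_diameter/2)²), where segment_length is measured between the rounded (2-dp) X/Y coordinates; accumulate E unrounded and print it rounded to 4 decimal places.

At z = 4.16 mm: the cube (footprint 4×11) is included at this height; the cylinder at (-1, 4) is not intersected at this z (z outside [-1.5, 2.5]); the cube at (3.5, 7.5) is present — its section is the full 4.5×25 rectangle; Taking the first minus the rest: starting from the 4×11 cube, the 4.5×25 cube at (3.5, 7.5) partially overlaps it — only the 1.75 mm² overlap (of its 112.50 mm²) is removed, clipping the outline — 1 connected region. The outline is a single polygon with 6 vertices. Extrusion per mm of travel: 0.4 × 0.32 / (π × 0.875²) = 0.053216. Accumulating E over each segment gives final E = 1.5965.

G0 X0.00 Y0.00 Z4.16
G1 X4.00 Y0.00 E0.2129
G1 X4.00 Y7.50 E0.6120
G1 X3.50 Y7.50 E0.6386
G1 X3.50 Y11.00 E0.8249
G1 X0.00 Y11.00 E1.0111
G1 X0.00 Y0.00 E1.5965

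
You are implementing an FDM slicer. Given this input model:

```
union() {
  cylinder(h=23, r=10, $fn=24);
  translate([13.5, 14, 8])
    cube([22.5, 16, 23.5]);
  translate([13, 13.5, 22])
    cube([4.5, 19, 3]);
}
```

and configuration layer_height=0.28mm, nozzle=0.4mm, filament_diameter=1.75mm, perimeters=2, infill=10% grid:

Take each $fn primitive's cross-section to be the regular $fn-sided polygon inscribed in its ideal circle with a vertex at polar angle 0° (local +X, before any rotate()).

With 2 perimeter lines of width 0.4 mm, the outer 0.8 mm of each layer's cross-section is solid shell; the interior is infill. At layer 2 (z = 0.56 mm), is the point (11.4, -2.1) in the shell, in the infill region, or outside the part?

At z = 0.56 mm: the r=10 cylinder contributes a regular 24-gon of circumradius 10; the cube at (13.5, 14) does not reach this height (z outside [8, 31.5]); the cube at (13, 13.5) is not intersected at this z (z outside [22, 25]); Merging all regions: only the r=10 cylinder is present, so the union is just that shape — 1 connected region. Overall, the cross-section is a single solid region. The nearest boundary edge runs (9.66, -2.59)→(10.00, 0.00); distance from the point to it = 1.66 mm. The point is not inside any of the regions above, so it lies outside the cross-section (1.66 mm from the nearest boundary).

outside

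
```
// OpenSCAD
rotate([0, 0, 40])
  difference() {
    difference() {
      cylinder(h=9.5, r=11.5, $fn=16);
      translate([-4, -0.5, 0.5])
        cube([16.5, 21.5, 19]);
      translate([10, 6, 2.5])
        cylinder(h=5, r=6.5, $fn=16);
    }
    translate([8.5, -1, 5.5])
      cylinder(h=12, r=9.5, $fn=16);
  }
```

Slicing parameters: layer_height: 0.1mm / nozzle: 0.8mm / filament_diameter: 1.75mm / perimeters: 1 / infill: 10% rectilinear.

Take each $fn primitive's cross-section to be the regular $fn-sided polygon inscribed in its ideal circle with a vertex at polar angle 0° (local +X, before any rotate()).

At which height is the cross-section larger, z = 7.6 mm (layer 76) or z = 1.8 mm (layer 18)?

layer 18 (z = 1.8 mm)

Layer 76 (z = 7.6): the r=11.5 cylinder gives a regular 16-gon of circumradius 11.5 (constant along its height) (area = (16/2)·11.500²·sin(360°/16) = 404.88 mm²); the cube at (-4, -0.5) is present — its section is the full 16.5×21.5 rectangle (area 354.75 mm²); the cylinder at (10, 6) does not reach this height (z outside [2.5, 7.5]); After the difference (first − rest): starting from the r=11.5 cylinder (404.88 mm²), the 16.5×21.5 cube at (-4, -0.5) partially overlaps it — only the 153.35 mm² overlap (of its 354.75 mm²) is removed, clipping the outline — area = 251.53 mm²; the r=9.5 cylinder at (8.5, -1) gives a regular 16-gon of circumradius 9.5 (constant along its height) (area = (16/2)·9.500²·sin(360°/16) = 276.30 mm²); Taking the first minus the rest: starting from that combined region (251.53 mm²), the r=9.5 cylinder at (8.5, -1) partially overlaps it — only the 82.98 mm² overlap (of its 276.30 mm²) is removed, clipping the outline — area = 168.54 mm²; (rotated 40° about Z; rotation is an isometry so areas/perimeters/island counts are preserved). So its area = 168.54 mm². Layer 18 (z = 1.8): the r=11.5 cylinder contributes a regular 16-gon of circumradius 11.5 (area = (16/2)·11.500²·sin(360°/16) = 404.88 mm²); the 16.5×21.5 cube at (-4, -0.5) contributes its full rectangle (area 354.75 mm²); the cylinder at (10, 6) does not reach this height (z outside [2.5, 7.5]); Taking the first minus the rest: starting from the r=11.5 cylinder (404.88 mm²), the 16.5×21.5 cube at (-4, -0.5) partially overlaps it — only the 153.35 mm² overlap (of its 354.75 mm²) is removed, clipping the outline — area = 251.53 mm²; the cylinder at (8.5, -1) is absent (z outside [5.5, 17.5]); After the difference (first − rest): none of the subtracted shapes is present at this height, so the result so far is unchanged — area = 251.53 mm²; (whole slice rotated 40° about Z — lengths, areas and connectivity unchanged). So its area = 251.53 mm². Layer 18 is larger (251.53 vs 168.54 mm²).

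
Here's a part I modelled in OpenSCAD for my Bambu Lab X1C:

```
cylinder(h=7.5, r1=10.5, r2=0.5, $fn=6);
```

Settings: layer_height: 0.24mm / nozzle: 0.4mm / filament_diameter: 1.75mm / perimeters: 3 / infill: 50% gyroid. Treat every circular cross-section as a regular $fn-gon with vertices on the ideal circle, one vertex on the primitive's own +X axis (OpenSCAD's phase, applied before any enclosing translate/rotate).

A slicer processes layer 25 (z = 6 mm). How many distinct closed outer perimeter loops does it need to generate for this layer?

At z = 6 mm: the cone (r1=10.5→r2=0.5) has section circumradius 2.500 here — a regular 6-gon. The result has 1 disconnected region.

1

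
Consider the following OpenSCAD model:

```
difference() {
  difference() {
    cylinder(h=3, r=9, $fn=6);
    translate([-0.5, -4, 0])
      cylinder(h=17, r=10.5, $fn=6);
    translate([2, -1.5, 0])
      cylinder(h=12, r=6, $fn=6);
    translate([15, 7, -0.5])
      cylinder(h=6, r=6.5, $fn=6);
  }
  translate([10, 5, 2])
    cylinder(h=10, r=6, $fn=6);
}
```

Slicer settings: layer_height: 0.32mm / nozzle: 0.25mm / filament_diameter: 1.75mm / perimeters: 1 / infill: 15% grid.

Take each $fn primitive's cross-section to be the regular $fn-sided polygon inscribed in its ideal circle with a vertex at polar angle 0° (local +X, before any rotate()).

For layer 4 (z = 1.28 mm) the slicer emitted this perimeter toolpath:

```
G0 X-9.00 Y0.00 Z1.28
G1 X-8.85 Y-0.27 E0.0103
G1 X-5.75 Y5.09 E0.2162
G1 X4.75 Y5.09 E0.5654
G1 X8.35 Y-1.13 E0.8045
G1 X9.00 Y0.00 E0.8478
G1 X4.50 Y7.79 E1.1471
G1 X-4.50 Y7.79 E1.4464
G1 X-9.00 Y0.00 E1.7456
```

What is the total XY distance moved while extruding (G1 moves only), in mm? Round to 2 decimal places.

52.48 mm

Sum the Euclidean lengths of each G1 segment: total = 52.48 mm.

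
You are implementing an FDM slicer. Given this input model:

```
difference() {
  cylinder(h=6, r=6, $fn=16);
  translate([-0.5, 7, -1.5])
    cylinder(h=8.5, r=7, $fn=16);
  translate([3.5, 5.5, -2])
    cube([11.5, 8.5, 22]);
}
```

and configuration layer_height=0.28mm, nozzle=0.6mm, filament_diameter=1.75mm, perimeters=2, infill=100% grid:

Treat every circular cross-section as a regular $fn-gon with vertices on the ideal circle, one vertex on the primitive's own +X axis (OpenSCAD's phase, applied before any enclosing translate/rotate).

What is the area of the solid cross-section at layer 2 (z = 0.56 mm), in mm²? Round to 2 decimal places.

66.46 mm²

At z = 0.56 mm: the cylinder: section is a regular 16-gon, circumradius r=6 (area = (16/2)·6.000²·sin(360°/16) = 110.21 mm²); the r=7 cylinder at (-0.5, 7) gives a regular 16-gon of circumradius 7 (constant along its height) (area = (16/2)·7.000²·sin(360°/16) = 150.01 mm²); the cube at (3.5, 5.5) is present — its section is the full 11.5×8.5 rectangle (area 97.75 mm²); Taking the first minus the rest: starting from the r=6 cylinder (110.21 mm²), the r=7 cylinder at (-0.5, 7) partially overlaps it — only the 43.75 mm² overlap (of its 150.01 mm²) is removed, clipping the outline; the 11.5×8.5 cube at (3.5, 5.5) misses the remaining region (no effect) — area = 66.46 mm². Overall, the cross-section is a single solid region. Net area = 66.46 mm².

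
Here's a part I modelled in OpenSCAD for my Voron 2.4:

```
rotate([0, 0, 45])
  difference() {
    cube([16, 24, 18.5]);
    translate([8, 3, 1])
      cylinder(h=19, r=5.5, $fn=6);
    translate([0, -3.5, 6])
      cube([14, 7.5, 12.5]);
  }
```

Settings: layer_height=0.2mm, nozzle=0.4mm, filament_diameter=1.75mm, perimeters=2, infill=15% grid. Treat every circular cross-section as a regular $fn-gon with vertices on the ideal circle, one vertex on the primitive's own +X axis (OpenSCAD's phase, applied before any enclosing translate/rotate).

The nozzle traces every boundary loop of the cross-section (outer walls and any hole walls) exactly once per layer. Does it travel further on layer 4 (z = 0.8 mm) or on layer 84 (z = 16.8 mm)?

Layer 4 (z = 0.8): the 16×24 cube contributes its full rectangle (perimeter 80.00 mm); the cylinder at (8, 3) is absent (z outside [1, 20]); the cube at (0, -3.5) is absent (z outside [6, 18.5]); Subtracting the remaining from the first: none of the subtracted shapes is present at this height, so the 16×24 cube is unchanged — boundary = 80.00 mm; (rotated 45° about Z; rotation is an isometry so areas/perimeters/island counts are preserved). So its perimeter = 80.00 mm. Layer 84 (z = 16.8): the cube is present — its section is the full 16×24 rectangle (perimeter 80.00 mm); the cylinder at (8, 3): section is a regular 6-gon, circumradius r=5.5 (perimeter = 2·6·5.500·sin(180°/6) = 33.00 mm); the cube at (0, -3.5) is present — its section is the full 14×7.5 rectangle (perimeter 43.00 mm); Subtracting the remaining from the first: starting from the 16×24 cube, the r=5.5 cylinder at (8, 3) partially overlaps it — only the 67.10 mm² overlap (of its 78.59 mm²) is removed, clipping the outline; the 14×7.5 cube at (0, -3.5) partially overlaps it — only the 17.77 mm² overlap (of its 105.00 mm²) is removed, clipping the outline — boundary = 84.35 mm; (whole slice rotated 45° about Z — lengths, areas and connectivity unchanged). So its perimeter = 84.35 mm. Layer 84 is larger (84.35 vs 80.00 mm).

layer 84 (z = 16.8 mm)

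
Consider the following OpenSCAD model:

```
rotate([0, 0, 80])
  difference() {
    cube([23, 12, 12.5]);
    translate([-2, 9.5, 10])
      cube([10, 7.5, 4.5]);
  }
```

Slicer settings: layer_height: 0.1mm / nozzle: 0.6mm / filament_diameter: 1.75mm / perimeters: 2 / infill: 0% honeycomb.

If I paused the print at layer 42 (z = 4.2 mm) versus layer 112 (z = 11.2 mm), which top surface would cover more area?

layer 42 (z = 4.2 mm)

Layer 42 (z = 4.2): the cube (footprint 23×12) is included at this height (area 276.00 mm²); the cube at (-2, 9.5) does not reach this height (z outside [10, 14.5]); After the difference (first − rest): none of the subtracted shapes is present at this height, so the 23×12 cube is unchanged — area = 276.00 mm²; (whole slice rotated 80° about Z — lengths, areas and connectivity unchanged). So its area = 276.00 mm². Layer 112 (z = 11.2): the cube is present — its section is the full 23×12 rectangle (area 276.00 mm²); the cube at (-2, 9.5) is present — its section is the full 10×7.5 rectangle (area 75.00 mm²); Subtracting the remaining from the first: starting from the 23×12 cube (276.00 mm²), the 10×7.5 cube at (-2, 9.5) partially overlaps it — only the 20.00 mm² overlap (of its 75.00 mm²) is removed, clipping the outline — area = 256.00 mm²; (whole slice rotated 80° about Z — lengths, areas and connectivity unchanged). So its area = 256.00 mm². Layer 42 is larger (276.00 vs 256.00 mm²).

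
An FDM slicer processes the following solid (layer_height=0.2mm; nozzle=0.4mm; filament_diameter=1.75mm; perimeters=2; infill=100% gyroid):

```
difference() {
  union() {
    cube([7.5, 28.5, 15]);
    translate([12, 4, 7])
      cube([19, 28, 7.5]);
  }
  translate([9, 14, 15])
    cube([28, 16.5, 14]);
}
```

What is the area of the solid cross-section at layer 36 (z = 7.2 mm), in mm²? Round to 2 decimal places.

At z = 7.2 mm: the cube is present — its section is the full 7.5×28.5 rectangle (area 213.75 mm²); the cube at (12, 4) (footprint 19×28) is included at this height (area 532.00 mm²); Combining (union): the 2 present regions are separate (no shared area or edge), so areas and boundary lengths simply add and each stays a separate island — area = 745.75 mm²; the cube at (9, 14) is not intersected at this z (z outside [15, 29]); After the difference (first − rest): none of the subtracted shapes is present at this height, so that combined region is unchanged — area = 745.75 mm². Overall, the cross-section has 2 separate islands. Net area = 745.75 mm².

745.75 mm²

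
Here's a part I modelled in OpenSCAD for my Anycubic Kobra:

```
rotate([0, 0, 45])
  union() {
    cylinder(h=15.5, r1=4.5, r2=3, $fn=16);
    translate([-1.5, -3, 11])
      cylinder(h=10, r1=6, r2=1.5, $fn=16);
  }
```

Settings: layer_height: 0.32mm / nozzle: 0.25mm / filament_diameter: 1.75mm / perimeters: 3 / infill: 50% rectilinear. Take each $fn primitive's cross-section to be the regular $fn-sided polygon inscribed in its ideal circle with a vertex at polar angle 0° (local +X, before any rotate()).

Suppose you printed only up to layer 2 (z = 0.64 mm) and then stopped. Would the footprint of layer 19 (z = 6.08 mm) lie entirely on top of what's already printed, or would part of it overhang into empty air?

Compare the two slices. At z = 0.64: the cone contributes a regular 16-gon of circumradius 4.438 (interpolated between r1=4.5 and r2=3 at t=0.041) (area = (16/2)·4.438²·sin(360°/16) = 60.30 mm²); the cone at (-1.5, -3) does not reach this height (z outside [11, 21]); Taking the union: only the cone is present, so the union is just that shape — area = 60.30 mm²; (rotated 45° about Z; rotation is an isometry so areas/perimeters/island counts are preserved). At z = 6.08: the cone (r1=4.5→r2=3) has section circumradius 3.912 here — a regular 16-gon (area = (16/2)·3.912²·sin(360°/16) = 46.84 mm²); the cone at (-1.5, -3) is absent (z outside [11, 21]); Taking the union: only the cone is present, so the union is just that shape — area = 46.84 mm²; (whole slice rotated 45° about Z — lengths, areas and connectivity unchanged). Checking containment: the cross-section at z = 6.08 is a subset of the cross-section at z = 0.64.

entirely on top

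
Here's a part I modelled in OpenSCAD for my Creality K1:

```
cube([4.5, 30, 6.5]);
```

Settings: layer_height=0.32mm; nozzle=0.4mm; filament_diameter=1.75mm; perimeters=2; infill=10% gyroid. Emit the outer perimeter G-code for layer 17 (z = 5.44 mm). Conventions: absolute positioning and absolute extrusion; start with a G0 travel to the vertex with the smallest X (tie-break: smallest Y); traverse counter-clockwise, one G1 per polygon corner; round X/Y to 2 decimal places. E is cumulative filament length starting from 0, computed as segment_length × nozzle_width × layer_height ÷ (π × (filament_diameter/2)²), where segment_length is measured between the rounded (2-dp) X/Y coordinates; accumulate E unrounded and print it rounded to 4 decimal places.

G0 X0.00 Y0.00 Z5.44
G1 X4.50 Y0.00 E0.2395
G1 X4.50 Y30.00 E1.8360
G1 X0.00 Y30.00 E2.0754
G1 X0.00 Y0.00 E3.6719

At z = 5.44 mm: the 4.5×30 cube contributes its full rectangle. The outline is a single polygon with 4 vertices. Extrusion per mm of travel: 0.4 × 0.32 / (π × 0.875²) = 0.053216. Accumulating E over each segment gives final E = 3.6719.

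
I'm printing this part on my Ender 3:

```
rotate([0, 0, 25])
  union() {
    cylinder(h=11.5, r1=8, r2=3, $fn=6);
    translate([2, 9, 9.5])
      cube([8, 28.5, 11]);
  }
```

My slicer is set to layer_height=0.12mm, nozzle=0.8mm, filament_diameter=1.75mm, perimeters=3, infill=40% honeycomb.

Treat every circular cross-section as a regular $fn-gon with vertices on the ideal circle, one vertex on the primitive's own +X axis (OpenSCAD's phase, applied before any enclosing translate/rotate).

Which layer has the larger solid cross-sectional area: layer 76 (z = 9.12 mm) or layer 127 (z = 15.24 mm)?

Layer 76 (z = 9.12): the cone contributes a regular 6-gon of circumradius 4.035 (interpolated between r1=8 and r2=3 at t=0.793) (area = (6/2)·4.035²·sin(360°/6) = 42.30 mm²); the cube at (2, 9) does not reach this height (z outside [9.5, 20.5]); Combining (union): only the cone is present, so the union is just that shape — area = 42.30 mm²; (rotated 25° about Z; rotation is an isometry so areas/perimeters/island counts are preserved). So its area = 42.30 mm². Layer 127 (z = 15.24): the cone is absent (z outside [0, 11.5]); the 8×28.5 cube at (2, 9) contributes its full rectangle (area 228.00 mm²); Merging all regions: only the 8×28.5 cube at (2, 9) is present, so the union is just that shape — area = 228.00 mm²; (whole slice rotated 25° about Z — lengths, areas and connectivity unchanged). So its area = 228.00 mm². Layer 127 is larger (228.00 vs 42.30 mm²).

layer 127 (z = 15.24 mm)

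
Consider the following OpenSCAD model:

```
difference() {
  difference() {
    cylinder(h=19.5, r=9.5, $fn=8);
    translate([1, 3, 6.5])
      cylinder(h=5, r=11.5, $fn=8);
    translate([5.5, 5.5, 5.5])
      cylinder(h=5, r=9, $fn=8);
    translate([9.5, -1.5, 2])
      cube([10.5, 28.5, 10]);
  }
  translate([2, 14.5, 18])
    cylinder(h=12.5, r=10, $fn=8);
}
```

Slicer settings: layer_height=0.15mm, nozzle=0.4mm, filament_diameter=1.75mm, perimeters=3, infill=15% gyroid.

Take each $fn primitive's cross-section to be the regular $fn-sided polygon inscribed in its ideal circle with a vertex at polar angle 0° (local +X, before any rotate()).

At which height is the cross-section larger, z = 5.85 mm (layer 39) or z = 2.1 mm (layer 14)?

Layer 39 (z = 5.85): the r=9.5 cylinder gives a regular 8-gon of circumradius 9.5 (constant along its height) (area = (8/2)·9.500²·sin(360°/8) = 255.27 mm²); the cylinder at (1, 3) does not reach this height (z outside [6.5, 11.5]); the r=9 cylinder at (5.5, 5.5) gives a regular 8-gon of circumradius 9 (constant along its height) (area = (8/2)·9.000²·sin(360°/8) = 229.10 mm²); the cube at (9.5, -1.5) (footprint 10.5×28.5) is included at this height (area 299.25 mm²); After the difference (first − rest): starting from the r=9.5 cylinder (255.27 mm²), the r=9 cylinder at (5.5, 5.5) partially overlaps it — only the 110.52 mm² overlap (of its 229.10 mm²) is removed, clipping the outline; the 10.5×28.5 cube at (9.5, -1.5) misses the remaining region (no effect) — area = 144.75 mm²; the cylinder at (2, 14.5) does not reach this height (z outside [18, 30.5]); Subtracting the remaining from the first: none of the subtracted shapes is present at this height, so the result so far is unchanged — area = 144.75 mm². So its area = 144.75 mm². Layer 14 (z = 2.1): the cylinder: section is a regular 8-gon, circumradius r=9.5 (area = (8/2)·9.500²·sin(360°/8) = 255.27 mm²); the cylinder at (1, 3) is absent (z outside [6.5, 11.5]); the cylinder at (5.5, 5.5) is not intersected at this z (z outside [5.5, 10.5]); the 10.5×28.5 cube at (9.5, -1.5) contributes its full rectangle (area 299.25 mm²); Taking the first minus the rest: starting from the r=9.5 cylinder (255.27 mm²), the 10.5×28.5 cube at (9.5, -1.5) misses the remaining region (no effect) — area = 255.27 mm²; the cylinder at (2, 14.5) is not intersected at this z (z outside [18, 30.5]); Taking the first minus the rest: none of the subtracted shapes is present at this height, so the result so far is unchanged — area = 255.27 mm². So its area = 255.27 mm². Layer 14 is larger (255.27 vs 144.75 mm²).

layer 14 (z = 2.1 mm)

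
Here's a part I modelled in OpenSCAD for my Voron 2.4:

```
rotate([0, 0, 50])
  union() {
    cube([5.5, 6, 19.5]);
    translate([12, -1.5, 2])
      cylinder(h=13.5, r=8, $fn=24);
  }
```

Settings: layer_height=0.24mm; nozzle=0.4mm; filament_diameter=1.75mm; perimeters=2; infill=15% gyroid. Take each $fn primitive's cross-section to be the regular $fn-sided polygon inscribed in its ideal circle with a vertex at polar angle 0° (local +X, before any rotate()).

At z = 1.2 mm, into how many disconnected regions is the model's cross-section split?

At z = 1.2 mm: the cube is present — its section is the full 5.5×6 rectangle; the cylinder at (12, -1.5) is not intersected at this z (z outside [2, 15.5]); Merging all regions: only the 5.5×6 cube is present, so the union is just that shape — 1 connected region; (whole slice rotated 50° about Z — lengths, areas and connectivity unchanged). The result has 1 disconnected region.

1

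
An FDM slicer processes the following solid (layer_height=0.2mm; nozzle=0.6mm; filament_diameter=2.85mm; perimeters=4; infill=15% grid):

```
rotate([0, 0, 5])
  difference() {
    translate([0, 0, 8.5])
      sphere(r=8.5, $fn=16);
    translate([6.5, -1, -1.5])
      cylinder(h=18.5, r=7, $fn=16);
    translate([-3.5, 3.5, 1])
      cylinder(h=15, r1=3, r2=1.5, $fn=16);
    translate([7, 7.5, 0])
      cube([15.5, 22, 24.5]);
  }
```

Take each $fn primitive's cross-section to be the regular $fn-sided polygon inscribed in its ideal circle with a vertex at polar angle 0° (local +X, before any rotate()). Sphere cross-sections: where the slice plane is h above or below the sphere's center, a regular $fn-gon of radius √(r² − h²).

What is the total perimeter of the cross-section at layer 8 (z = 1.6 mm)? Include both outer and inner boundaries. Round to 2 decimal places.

At z = 1.6 mm: the r=8.5 sphere contributes a regular 16-gon of circumradius √(8.5²−6.9²) = 4.964 (perimeter = 2·16·4.964·sin(180°/16) = 30.99 mm); the r=7 cylinder at (6.5, -1) gives a regular 16-gon of circumradius 7 (constant along its height) (perimeter = 2·16·7.000·sin(180°/16) = 43.70 mm); the cone at (-3.5, 3.5): at t=0.040 of its height the radius interpolates to r₁+(r₂−r₁)t = 2.940, giving a regular 16-gon of that circumradius (perimeter = 2·16·2.940·sin(180°/16) = 18.35 mm); the cube at (7, 7.5) is present — its section is the full 15.5×22 rectangle (perimeter 75.00 mm); After the difference (first − rest): starting from the r=8.5 sphere, the r=7 cylinder at (6.5, -1) partially overlaps it — only the 35.06 mm² overlap (of its 150.01 mm²) is removed, clipping the outline; the cone at (-3.5, 3.5) partially overlaps it — only the 11.28 mm² overlap (of its 26.46 mm²) is removed, clipping the outline; the 15.5×22 cube at (7, 7.5) misses the remaining region (no effect) — boundary = 30.27 mm; (rotated 5° about Z; rotation is an isometry so areas/perimeters/island counts are preserved). Overall, the cross-section is a single solid region. Total boundary length (outer) = 30.27 mm.

30.27 mm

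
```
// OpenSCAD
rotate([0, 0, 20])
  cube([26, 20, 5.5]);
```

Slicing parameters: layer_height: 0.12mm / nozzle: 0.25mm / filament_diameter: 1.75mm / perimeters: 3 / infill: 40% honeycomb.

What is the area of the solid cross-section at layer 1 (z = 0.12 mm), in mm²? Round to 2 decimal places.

At z = 0.12 mm: the 26×20 cube contributes its full rectangle (area 520.00 mm²); (whole slice rotated 20° about Z — lengths, areas and connectivity unchanged). Overall, the cross-section is a single solid region. Net area = 520.00 mm².

520.00 mm²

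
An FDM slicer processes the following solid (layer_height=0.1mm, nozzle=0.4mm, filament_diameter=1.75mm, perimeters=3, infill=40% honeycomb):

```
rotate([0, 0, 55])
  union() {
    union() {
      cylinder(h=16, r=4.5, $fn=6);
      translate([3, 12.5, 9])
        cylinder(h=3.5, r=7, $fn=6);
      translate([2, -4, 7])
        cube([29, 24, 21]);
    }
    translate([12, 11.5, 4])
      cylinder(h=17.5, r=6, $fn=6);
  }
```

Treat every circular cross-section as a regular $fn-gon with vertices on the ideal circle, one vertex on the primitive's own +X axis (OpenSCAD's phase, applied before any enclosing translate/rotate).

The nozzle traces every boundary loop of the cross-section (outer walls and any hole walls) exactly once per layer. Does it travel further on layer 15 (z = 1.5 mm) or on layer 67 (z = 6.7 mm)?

Layer 15 (z = 1.5): the r=4.5 cylinder gives a regular 6-gon of circumradius 4.5 (constant along its height) (perimeter = 2·6·4.500·sin(180°/6) = 27.00 mm); the cylinder at (3, 12.5) is absent (z outside [9, 12.5]); the cube at (2, -4) does not reach this height (z outside [7, 28]); Taking the union: only the r=4.5 cylinder is present, so the union is just that shape — boundary = 27.00 mm; the cylinder at (12, 11.5) is not intersected at this z (z outside [4, 21.5]); Combining (union): only that combined region is present, so the union is just that shape — boundary = 27.00 mm; (rotated 55° about Z; rotation is an isometry so areas/perimeters/island counts are preserved). So its perimeter = 27.00 mm. Layer 67 (z = 6.7): the r=4.5 cylinder gives a regular 6-gon of circumradius 4.5 (constant along its height) (perimeter = 2·6·4.500·sin(180°/6) = 27.00 mm); the cylinder at (3, 12.5) does not reach this height (z outside [9, 12.5]); the cube at (2, -4) does not reach this height (z outside [7, 28]); Combining (union): only the r=4.5 cylinder is present, so the union is just that shape — boundary = 27.00 mm; the r=6 cylinder at (12, 11.5) contributes a regular 6-gon of circumradius 6 (perimeter = 2·6·6.000·sin(180°/6) = 36.00 mm); Combining (union): the 2 present regions are separate (no shared area or edge), so areas and boundary lengths simply add and each stays a separate island — boundary = 63.00 mm; (whole slice rotated 55° about Z — lengths, areas and connectivity unchanged). So its perimeter = 63.00 mm. Layer 67 is larger (63.00 vs 27.00 mm).

layer 67 (z = 6.7 mm)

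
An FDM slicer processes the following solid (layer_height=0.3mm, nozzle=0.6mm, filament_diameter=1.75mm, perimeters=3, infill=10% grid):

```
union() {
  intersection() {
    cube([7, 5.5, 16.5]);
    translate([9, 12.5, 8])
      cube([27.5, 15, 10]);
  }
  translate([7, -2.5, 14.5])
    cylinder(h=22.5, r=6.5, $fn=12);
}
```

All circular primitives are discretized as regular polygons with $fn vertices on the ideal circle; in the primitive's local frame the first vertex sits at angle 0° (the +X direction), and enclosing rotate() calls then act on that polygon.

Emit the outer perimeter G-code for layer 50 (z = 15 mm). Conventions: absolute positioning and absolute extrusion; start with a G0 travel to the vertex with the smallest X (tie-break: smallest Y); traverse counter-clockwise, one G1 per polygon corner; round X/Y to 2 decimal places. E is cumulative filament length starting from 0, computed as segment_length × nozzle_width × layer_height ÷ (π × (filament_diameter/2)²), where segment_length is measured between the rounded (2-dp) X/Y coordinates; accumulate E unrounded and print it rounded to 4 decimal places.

G0 X0.50 Y-2.50 Z15.00
G1 X1.37 Y-5.75 E0.2518
G1 X3.75 Y-8.13 E0.5037
G1 X7.00 Y-9.00 E0.7554
G1 X10.25 Y-8.13 E1.0072
G1 X12.63 Y-5.75 E1.2591
G1 X13.50 Y-2.50 E1.5109
G1 X12.63 Y0.75 E1.7627
G1 X10.25 Y3.13 E2.0145
G1 X7.00 Y4.00 E2.2663
G1 X3.75 Y3.13 E2.5181
G1 X1.37 Y0.75 E2.7700
G1 X0.50 Y-2.50 E3.0218

At z = 15 mm: the 7×5.5 cube contributes its full rectangle; the cube at (9, 12.5) is present — its section is the full 27.5×15 rectangle; Keeping only the common overlap: the 27.5×15 cube at (9, 12.5) does not overlap the 7×5.5 cube (empty) — nothing remains; the cylinder at (7, -2.5): section is a regular 12-gon, circumradius r=6.5; Taking the union: only the r=6.5 cylinder at (7, -2.5) is present, so the union is just that shape — 1 connected region. The outline is a single polygon with 12 vertices. Extrusion per mm of travel: 0.6 × 0.3 / (π × 0.875²) = 0.074835. Accumulating E over each segment gives final E = 3.0218.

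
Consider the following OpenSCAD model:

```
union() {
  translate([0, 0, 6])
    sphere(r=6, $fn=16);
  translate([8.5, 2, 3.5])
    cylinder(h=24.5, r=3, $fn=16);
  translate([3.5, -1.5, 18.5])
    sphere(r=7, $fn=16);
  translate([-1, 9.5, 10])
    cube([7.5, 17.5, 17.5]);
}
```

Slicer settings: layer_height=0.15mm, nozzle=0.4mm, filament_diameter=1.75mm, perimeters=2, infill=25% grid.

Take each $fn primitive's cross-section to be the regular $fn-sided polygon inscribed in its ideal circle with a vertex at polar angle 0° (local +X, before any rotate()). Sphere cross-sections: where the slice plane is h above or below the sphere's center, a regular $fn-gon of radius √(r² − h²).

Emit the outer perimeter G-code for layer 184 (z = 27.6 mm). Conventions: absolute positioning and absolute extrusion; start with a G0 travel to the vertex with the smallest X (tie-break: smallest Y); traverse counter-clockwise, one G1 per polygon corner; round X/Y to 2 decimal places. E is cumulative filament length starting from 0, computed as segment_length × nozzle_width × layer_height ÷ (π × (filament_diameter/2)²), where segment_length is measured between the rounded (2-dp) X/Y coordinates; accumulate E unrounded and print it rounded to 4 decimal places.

G0 X5.50 Y2.00 Z27.60
G1 X5.73 Y0.85 E0.0293
G1 X6.38 Y-0.12 E0.0584
G1 X7.35 Y-0.77 E0.0875
G1 X8.50 Y-1.00 E0.1168
G1 X9.65 Y-0.77 E0.1460
G1 X10.62 Y-0.12 E0.1751
G1 X11.27 Y0.85 E0.2043
G1 X11.50 Y2.00 E0.2335
G1 X11.27 Y3.15 E0.2628
G1 X10.62 Y4.12 E0.2919
G1 X9.65 Y4.77 E0.3210
G1 X8.50 Y5.00 E0.3503
G1 X7.35 Y4.77 E0.3795
G1 X6.38 Y4.12 E0.4087
G1 X5.73 Y3.15 E0.4378
G1 X5.50 Y2.00 E0.4671

At z = 27.6 mm: the sphere is absent (|z−center|=21.600 > r=6); the r=3 cylinder at (8.5, 2) contributes a regular 16-gon of circumradius 3; the sphere at (3.5, -1.5) is absent (|z−center|=9.100 > r=7); the cube at (-1, 9.5) is absent (z outside [10, 27.5]); Combining (union): only the r=3 cylinder at (8.5, 2) is present, so the union is just that shape — 1 connected region. The outline is a single polygon with 16 vertices. Extrusion per mm of travel: 0.4 × 0.15 / (π × 0.875²) = 0.024945. Accumulating E over each segment gives final E = 0.4671.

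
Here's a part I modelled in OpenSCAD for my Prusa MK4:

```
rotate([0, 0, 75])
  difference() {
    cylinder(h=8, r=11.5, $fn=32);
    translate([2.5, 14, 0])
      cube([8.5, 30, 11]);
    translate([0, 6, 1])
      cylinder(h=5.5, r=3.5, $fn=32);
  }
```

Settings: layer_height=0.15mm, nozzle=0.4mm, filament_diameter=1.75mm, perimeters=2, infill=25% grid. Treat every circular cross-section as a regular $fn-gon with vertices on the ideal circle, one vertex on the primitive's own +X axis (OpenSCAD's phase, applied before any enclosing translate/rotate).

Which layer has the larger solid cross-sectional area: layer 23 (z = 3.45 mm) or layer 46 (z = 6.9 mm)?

Layer 23 (z = 3.45): the r=11.5 cylinder contributes a regular 32-gon of circumradius 11.5 (area = (32/2)·11.500²·sin(360°/32) = 412.81 mm²); the cube at (2.5, 14) (footprint 8.5×30) is included at this height (area 255.00 mm²); the cylinder at (0, 6): section is a regular 32-gon, circumradius r=3.5 (area = (32/2)·3.500²·sin(360°/32) = 38.24 mm²); Subtracting the remaining from the first: starting from the r=11.5 cylinder (412.81 mm²), the 8.5×30 cube at (2.5, 14) misses the remaining region (no effect); the r=3.5 cylinder at (0, 6) lies wholly inside it (removes its full 38.24 mm² and its 21.96 mm outline becomes a hole wall) — area = 374.57 mm²; (rotated 75° about Z; rotation is an isometry so areas/perimeters/island counts are preserved). So its area = 374.57 mm². Layer 46 (z = 6.9): the r=11.5 cylinder gives a regular 32-gon of circumradius 11.5 (constant along its height) (area = (32/2)·11.500²·sin(360°/32) = 412.81 mm²); the cube at (2.5, 14) is present — its section is the full 8.5×30 rectangle (area 255.00 mm²); the cylinder at (0, 6) does not reach this height (z outside [1, 6.5]); Subtracting the remaining from the first: starting from the r=11.5 cylinder (412.81 mm²), the 8.5×30 cube at (2.5, 14) misses the remaining region (no effect) — area = 412.81 mm²; (rotated 75° about Z; rotation is an isometry so areas/perimeters/island counts are preserved). So its area = 412.81 mm². Layer 46 is larger (412.81 vs 374.57 mm²).

layer 46 (z = 6.9 mm)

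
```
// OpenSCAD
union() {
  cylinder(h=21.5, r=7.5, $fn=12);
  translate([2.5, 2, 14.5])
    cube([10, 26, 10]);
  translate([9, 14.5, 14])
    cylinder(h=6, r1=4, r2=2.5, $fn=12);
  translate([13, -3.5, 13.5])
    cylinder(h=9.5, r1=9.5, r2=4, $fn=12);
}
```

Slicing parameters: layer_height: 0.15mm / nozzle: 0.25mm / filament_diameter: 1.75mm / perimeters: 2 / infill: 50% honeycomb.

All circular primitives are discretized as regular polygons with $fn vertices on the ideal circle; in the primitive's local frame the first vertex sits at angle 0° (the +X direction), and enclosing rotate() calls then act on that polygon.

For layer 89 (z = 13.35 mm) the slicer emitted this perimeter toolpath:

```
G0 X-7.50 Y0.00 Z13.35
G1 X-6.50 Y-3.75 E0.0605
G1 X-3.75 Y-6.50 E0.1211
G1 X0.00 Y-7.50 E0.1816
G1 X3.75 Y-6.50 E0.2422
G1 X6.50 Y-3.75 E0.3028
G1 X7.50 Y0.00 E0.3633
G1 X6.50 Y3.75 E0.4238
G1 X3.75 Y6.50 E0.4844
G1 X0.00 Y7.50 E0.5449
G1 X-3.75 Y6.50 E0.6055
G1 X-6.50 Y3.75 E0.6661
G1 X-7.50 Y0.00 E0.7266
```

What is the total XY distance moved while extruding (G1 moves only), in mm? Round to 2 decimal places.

Sum the Euclidean lengths of each G1 segment: total = 46.60 mm.

46.60 mm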